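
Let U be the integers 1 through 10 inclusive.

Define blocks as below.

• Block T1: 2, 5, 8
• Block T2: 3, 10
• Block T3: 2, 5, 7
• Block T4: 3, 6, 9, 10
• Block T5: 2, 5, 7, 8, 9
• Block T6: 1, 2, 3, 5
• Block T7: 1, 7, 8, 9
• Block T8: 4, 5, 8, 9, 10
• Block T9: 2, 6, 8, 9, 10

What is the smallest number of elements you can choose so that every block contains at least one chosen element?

Take H = {3, 7, 8}. Each listed block contains at least one of these, so H is a hitting set of size 3.
No choice of 2 elements meets every block, so 3 is the minimum.

3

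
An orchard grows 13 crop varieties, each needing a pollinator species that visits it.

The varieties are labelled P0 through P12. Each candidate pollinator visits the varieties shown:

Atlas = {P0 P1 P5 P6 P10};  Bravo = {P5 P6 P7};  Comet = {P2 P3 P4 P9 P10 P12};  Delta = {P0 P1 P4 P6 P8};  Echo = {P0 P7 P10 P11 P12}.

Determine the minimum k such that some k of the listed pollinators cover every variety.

4

Bravo and Comet and Delta and Echo together: Bravo ∪ Comet ∪ Delta ∪ Echo = {P0, P1, P2, P3, P4, P5, P6, P7, P8, P9, P10, P11, P12} — every variety is covered.
No 3 of the 5 pollinators cover everything (all 10 combinations miss at least one variety), so 4 is optimal.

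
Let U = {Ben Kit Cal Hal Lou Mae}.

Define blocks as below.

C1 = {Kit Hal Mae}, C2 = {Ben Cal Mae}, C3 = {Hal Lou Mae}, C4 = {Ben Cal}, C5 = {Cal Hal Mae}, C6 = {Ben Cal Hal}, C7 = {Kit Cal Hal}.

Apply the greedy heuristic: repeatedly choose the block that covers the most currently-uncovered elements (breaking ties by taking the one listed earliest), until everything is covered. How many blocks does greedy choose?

3

Greedy: pick C1 (covers 3 new) → pick C2 (covers 2 new) → pick C3 (covers 1 new). Total picks: 3.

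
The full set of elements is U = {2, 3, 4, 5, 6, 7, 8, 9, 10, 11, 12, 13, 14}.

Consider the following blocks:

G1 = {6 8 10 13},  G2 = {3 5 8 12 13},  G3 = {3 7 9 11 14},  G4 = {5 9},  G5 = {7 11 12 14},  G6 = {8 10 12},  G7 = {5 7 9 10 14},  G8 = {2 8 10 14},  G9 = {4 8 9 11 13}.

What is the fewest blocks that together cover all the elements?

5

G1, G2, G5, G8, and G9 cover everything between them: the union {2, 3, 4, 5, 6, 7, 8, 9, 10, 11, 12, 13, 14} is all of U.
No 4 of the 9 blocks cover everything (all 126 combinations miss at least one element), so 5 is optimal.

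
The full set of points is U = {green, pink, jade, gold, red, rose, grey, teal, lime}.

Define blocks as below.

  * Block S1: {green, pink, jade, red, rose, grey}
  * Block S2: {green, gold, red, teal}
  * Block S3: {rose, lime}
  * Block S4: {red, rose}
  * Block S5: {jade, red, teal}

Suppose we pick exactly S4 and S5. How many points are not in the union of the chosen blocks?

5

Union of S4, S5 = {jade, red, rose, teal}.
Not covered: green, pink, gold, grey, lime — 5 points.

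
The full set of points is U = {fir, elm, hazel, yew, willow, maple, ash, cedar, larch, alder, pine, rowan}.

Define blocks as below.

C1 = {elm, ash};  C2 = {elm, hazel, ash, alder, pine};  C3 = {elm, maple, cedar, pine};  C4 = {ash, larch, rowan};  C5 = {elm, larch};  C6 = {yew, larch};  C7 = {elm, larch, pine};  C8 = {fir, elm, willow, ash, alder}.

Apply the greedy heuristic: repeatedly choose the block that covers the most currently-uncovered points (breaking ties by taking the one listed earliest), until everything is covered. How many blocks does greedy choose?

5

Greedy: pick C2 (covers 5 new) → pick C3 (covers 2 new) → pick C4 (covers 2 new) → pick C8 (covers 2 new) → pick C6 (covers 1 new). Total picks: 5.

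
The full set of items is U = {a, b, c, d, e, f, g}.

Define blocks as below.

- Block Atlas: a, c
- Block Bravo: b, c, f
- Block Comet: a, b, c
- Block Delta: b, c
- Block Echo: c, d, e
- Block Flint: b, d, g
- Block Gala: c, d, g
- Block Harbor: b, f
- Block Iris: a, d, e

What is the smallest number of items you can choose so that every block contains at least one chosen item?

3

H = {c, d, f} meets every block (each contains at least one member of H), and |H| = 3.
No choice of 2 items meets every block, so 3 is the minimum.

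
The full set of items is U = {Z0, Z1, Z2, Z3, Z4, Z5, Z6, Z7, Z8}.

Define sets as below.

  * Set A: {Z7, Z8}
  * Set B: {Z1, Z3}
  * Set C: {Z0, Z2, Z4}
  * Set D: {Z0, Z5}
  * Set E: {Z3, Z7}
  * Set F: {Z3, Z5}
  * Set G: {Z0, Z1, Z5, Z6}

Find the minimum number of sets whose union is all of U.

4

A and B and C and G together: A ∪ B ∪ C ∪ G = {Z0, Z1, Z2, Z3, Z4, Z5, Z6, Z7, Z8} — every item is covered.
Only G contains Z6, so G is forced; the remaining 5 items need at least 3 more sets (each remaining set adds at most 2) — so at least 4 sets are needed, and 4 is optimal.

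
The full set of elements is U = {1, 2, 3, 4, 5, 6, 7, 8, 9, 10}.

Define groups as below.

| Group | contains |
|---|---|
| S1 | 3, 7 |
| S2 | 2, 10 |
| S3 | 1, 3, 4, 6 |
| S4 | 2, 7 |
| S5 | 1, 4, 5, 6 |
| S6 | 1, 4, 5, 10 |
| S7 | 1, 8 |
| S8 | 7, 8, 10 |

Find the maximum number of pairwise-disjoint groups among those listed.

3

S1, S2, S5 are pairwise disjoint (S1={3,7}; S2={2,10}; S5={1,4,5,6}).
Every remaining group overlaps one of these, and no 4 of the listed groups are pairwise disjoint, so 3 is the maximum.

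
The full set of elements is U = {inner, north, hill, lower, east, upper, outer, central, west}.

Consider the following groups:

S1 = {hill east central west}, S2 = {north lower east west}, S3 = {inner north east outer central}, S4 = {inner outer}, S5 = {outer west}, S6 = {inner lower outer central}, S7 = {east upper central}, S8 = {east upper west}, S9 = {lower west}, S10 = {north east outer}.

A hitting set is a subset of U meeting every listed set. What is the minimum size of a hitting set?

3

Take H = {east, outer, west}. Each listed group contains at least one of these, so H is a hitting set of size 3.
The groups S4, S7, S9 are pairwise disjoint, so any hitting set needs a separate element for each — at least 3. Hence 3 is optimal.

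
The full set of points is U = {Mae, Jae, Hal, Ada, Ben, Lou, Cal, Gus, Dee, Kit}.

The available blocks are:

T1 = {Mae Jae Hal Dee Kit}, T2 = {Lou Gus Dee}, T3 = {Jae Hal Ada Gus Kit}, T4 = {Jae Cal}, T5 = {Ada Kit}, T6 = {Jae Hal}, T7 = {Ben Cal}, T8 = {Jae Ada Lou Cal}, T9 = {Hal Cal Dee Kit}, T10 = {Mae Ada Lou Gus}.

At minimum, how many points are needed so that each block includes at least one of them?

4

H = {Jae, Ben, Gus, Kit} meets every block (each contains at least one member of H), and |H| = 4.
The blocks T2, T5, T6, T7 are pairwise disjoint, so any hitting set needs a separate point for each — at least 4. Hence 4 is optimal.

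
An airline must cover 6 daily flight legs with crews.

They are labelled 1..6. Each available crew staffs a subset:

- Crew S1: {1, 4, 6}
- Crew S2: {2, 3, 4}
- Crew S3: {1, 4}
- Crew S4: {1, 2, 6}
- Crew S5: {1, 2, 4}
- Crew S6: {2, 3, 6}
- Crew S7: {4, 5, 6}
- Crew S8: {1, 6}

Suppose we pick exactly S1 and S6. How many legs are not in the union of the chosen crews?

1

Union of S1, S6 = {1, 2, 3, 4, 6}.
Not covered: 5 — 1 leg.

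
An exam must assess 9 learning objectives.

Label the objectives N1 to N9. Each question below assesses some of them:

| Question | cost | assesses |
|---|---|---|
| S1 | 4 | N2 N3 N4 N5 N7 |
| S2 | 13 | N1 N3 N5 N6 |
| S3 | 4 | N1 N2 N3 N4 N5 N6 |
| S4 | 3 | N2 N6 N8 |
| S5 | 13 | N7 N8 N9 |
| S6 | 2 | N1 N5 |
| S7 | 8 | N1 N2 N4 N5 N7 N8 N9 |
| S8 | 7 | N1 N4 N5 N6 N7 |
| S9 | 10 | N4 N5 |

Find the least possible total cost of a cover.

12

S3, S7 together cover every objective (S3 ∪ S7 = {N1, N2, N3, N4, N5, N6, N7, N8, N9}); total cost 4 + 8 = 12.
No covering selection has total cost below 12.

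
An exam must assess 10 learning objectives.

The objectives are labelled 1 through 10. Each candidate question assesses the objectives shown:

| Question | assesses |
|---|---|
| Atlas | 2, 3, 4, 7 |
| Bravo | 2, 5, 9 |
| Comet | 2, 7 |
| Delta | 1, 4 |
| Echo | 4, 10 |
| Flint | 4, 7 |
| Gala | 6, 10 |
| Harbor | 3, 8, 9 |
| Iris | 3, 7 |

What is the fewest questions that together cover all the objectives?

5

Bravo and Delta and Flint and Gala and Harbor together: Bravo ∪ Delta ∪ Flint ∪ Gala ∪ Harbor = {1, 2, 3, 4, 5, 6, 7, 8, 9, 10} — every objective is covered.
No 4 of the 9 questions cover everything (all 126 combinations miss at least one objective), so 5 is optimal.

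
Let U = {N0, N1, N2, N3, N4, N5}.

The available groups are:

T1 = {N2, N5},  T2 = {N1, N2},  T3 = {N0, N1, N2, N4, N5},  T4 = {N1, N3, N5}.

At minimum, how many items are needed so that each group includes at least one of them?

Take H = {N2, N3}. Each listed group contains at least one of these, so H is a hitting set of size 2.
No single item lies in every group, so at least 2 are needed and 2 is optimal.

2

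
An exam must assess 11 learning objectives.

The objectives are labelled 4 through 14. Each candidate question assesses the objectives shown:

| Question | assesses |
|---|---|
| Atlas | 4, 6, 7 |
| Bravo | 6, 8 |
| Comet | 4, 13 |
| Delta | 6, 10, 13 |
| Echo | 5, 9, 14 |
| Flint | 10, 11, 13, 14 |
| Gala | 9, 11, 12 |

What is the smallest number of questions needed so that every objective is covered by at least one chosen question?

Take {Atlas, Bravo, Echo, Flint, Gala}. Their union is {4, 5, 6, 7, 8, 9, 10, 11, 12, 13, 14}, which is all 11 objectives.
No 4 of the 7 questions cover everything (all 35 combinations miss at least one objective), so 5 is optimal.

5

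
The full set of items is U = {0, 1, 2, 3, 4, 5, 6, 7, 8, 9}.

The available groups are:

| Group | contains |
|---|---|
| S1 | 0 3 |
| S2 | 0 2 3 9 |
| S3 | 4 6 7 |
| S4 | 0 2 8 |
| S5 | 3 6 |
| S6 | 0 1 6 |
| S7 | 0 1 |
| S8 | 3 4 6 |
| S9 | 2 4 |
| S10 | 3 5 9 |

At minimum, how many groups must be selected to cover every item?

Take {S3, S4, S7, S10}. Their union is {0, 1, 2, 3, 4, 5, 6, 7, 8, 9}, which is all 10 items.
Only S10 contains 5, so S10 is forced; the remaining 7 items need at least 3 more groups (each remaining group adds at most 3) — so at least 4 groups are needed, and 4 is optimal.

4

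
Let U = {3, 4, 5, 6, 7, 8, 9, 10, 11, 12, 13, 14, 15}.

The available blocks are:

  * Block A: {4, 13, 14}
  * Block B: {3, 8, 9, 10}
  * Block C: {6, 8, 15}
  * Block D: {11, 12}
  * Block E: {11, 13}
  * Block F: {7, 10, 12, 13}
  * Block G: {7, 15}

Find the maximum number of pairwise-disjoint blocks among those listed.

4

A, B, D, G are pairwise disjoint (A={4,13,14}; B={3,8,9,10}; D={11,12}; G={7,15}).
Every remaining block overlaps one of these, and no 5 of the listed blocks are pairwise disjoint, so 4 is the maximum.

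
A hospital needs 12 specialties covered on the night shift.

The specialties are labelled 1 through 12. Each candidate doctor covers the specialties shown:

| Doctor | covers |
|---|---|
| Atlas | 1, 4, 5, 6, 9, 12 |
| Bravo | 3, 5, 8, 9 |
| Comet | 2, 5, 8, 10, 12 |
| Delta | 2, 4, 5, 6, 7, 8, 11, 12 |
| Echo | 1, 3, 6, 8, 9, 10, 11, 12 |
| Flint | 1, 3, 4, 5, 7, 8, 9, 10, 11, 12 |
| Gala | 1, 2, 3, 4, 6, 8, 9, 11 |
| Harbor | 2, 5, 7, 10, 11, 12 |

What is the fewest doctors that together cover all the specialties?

2

Delta and Echo together: Delta ∪ Echo = {1, 2, 3, 4, 5, 6, 7, 8, 9, 10, 11, 12} — every specialty is covered.
No single doctor has all 12 specialties (the largest, Flint, has 10), so 2 is optimal.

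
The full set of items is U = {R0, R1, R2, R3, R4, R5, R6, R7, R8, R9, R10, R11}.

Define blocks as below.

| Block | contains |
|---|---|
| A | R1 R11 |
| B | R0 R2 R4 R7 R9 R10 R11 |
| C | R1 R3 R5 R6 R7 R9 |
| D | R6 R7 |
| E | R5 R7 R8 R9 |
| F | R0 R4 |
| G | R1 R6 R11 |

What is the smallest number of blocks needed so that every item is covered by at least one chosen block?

Take {B, C, E}. Their union is {R0, R1, R2, R3, R4, R5, R6, R7, R8, R9, R10, R11}, which is all 12 items.
Only B contains R2, so B is forced; the remaining 5 items need at least 2 more blocks (each remaining block adds at most 4) — so at least 3 blocks are needed, and 3 is optimal.

3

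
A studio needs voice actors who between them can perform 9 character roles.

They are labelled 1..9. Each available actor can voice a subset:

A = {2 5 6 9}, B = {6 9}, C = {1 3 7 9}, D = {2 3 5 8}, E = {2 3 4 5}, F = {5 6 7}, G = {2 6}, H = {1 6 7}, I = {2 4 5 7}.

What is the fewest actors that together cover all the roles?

Take {A, C, D, I}. Their union is {1, 2, 3, 4, 5, 6, 7, 8, 9}, which is all 9 roles.
No 3 of the 9 actors cover everything (all 84 combinations miss at least one role), so 4 is optimal.

4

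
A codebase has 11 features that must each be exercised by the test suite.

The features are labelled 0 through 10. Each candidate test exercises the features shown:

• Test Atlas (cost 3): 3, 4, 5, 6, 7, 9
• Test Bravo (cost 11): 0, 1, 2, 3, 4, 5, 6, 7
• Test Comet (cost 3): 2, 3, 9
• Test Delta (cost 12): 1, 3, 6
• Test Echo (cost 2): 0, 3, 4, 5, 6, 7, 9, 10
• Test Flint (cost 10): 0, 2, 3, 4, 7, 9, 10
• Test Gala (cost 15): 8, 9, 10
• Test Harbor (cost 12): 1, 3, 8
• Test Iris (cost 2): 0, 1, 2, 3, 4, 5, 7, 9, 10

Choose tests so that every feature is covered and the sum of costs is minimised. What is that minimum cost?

Echo, Harbor, Iris together cover every feature (Echo ∪ Harbor ∪ Iris = {0, 1, 2, 3, 4, 5, 6, 7, 8, 9, 10}); total cost 2 + 12 + 2 = 16.
No covering selection has total cost below 16.

16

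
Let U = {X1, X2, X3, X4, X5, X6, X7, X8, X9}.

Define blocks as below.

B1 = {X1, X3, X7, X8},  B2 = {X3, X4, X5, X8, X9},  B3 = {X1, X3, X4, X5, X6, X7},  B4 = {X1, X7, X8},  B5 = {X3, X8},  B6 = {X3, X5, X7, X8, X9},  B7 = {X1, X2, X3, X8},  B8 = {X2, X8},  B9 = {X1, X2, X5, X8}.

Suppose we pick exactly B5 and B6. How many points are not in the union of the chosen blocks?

Union of B5, B6 = {X3, X5, X7, X8, X9}.
Not covered: X1, X2, X4, X6 — 4 points.

4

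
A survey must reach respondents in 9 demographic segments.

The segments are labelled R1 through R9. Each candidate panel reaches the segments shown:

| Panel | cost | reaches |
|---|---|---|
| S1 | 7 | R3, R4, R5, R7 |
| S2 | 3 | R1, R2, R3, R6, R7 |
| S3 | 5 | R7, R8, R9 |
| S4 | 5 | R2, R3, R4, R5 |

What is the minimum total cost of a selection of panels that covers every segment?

S2, S3, S4 together cover every segment (S2 ∪ S3 ∪ S4 = {R1, R2, R3, R4, R5, R6, R7, R8, R9}); total cost 3 + 5 + 5 = 13.
No covering selection has total cost below 13.

13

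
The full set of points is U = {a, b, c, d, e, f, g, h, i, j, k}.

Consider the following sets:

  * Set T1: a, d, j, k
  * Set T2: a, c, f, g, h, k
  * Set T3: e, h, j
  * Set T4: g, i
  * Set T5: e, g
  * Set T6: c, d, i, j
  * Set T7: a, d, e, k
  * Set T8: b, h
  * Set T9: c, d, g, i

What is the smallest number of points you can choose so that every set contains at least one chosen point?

T = {d, g, h} meets every set (each contains at least one member of T), and |T| = 3.
The sets T5, T6, T8 are pairwise disjoint, so any hitting set needs a separate point for each — at least 3. Hence 3 is optimal.

3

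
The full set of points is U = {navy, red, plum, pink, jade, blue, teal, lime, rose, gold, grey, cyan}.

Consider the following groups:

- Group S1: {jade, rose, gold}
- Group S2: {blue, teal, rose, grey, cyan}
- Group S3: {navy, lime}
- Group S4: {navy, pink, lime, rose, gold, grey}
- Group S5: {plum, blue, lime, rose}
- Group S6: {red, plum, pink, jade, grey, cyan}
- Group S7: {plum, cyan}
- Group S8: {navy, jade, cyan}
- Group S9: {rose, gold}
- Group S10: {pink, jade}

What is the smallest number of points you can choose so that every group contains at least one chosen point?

The 4 points {jade, lime, gold, cyan} hit every group.
The groups S3, S7, S9, S10 are pairwise disjoint, so any hitting set needs a separate point for each — at least 4. Hence 4 is optimal.

4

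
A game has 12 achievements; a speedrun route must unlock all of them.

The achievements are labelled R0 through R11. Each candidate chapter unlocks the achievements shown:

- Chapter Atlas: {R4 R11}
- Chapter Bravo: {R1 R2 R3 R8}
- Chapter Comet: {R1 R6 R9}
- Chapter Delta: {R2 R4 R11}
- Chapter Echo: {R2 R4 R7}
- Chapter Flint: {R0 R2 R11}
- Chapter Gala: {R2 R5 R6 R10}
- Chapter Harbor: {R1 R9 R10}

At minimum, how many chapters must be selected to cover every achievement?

5

Take {Bravo, Comet, Echo, Flint, Gala}. Their union is {R0, R1, R2, R3, R4, R5, R6, R7, R8, R9, R10, R11}, which is all 12 achievements.
No 4 of the 8 chapters cover everything (all 70 combinations miss at least one achievement), so 5 is optimal.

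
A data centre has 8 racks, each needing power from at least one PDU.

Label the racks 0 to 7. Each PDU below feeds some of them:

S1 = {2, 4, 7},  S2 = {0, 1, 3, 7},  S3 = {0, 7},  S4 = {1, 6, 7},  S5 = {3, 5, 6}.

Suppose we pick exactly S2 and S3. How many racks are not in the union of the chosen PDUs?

Union of S2, S3 = {0, 1, 3, 7}.
Not covered: 2, 4, 5, 6 — 4 racks.

4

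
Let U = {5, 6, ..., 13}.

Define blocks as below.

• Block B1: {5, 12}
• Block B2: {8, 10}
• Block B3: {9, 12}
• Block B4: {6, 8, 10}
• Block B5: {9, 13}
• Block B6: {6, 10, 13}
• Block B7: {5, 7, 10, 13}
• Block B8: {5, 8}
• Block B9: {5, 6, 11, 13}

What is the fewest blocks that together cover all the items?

4

B3 and B4 and B7 and B9 together: B3 ∪ B4 ∪ B7 ∪ B9 = {5, 6, 7, 8, 9, 10, 11, 12, 13} — every item is covered.
Only B7 contains 7, so B7 is forced; the remaining 5 items need at least 3 more blocks (each remaining block adds at most 2) — so at least 4 blocks are needed, and 4 is optimal.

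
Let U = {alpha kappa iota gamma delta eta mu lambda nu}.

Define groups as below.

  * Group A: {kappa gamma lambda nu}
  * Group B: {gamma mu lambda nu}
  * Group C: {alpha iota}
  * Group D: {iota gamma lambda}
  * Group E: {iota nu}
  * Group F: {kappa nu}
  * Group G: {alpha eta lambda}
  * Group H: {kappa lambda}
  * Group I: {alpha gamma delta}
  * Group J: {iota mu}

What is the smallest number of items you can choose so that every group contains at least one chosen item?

Take T = {alpha, kappa, iota, mu}. Each listed group contains at least one of these, so T is a hitting set of size 4.
No choice of 3 items meets every group, so 4 is the minimum.

4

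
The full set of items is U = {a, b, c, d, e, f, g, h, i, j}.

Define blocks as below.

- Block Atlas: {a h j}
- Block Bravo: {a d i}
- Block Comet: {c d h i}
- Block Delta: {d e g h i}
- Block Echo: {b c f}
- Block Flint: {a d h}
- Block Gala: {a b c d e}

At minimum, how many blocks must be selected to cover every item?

3

Take {Atlas, Delta, Echo}. Their union is {a, b, c, d, e, f, g, h, i, j}, which is all 10 items.
Only Echo contains f, so Echo is forced; the remaining 7 items need at least 2 more blocks (each remaining block adds at most 5) — so at least 3 blocks are needed, and 3 is optimal.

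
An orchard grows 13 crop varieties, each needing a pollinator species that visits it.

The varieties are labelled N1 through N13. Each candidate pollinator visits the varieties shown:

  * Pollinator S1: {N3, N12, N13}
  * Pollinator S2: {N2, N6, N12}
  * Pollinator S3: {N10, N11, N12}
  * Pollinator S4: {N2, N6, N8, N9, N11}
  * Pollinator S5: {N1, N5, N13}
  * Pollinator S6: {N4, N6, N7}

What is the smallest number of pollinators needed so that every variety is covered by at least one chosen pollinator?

5

S1 and S3 and S4 and S5 and S6 together: S1 ∪ S3 ∪ S4 ∪ S5 ∪ S6 = {N1, N2, N3, N4, N5, N6, N7, N8, N9, N10, N11, N12, N13} — every variety is covered.
No 4 of the 6 pollinators cover everything (all 15 combinations miss at least one variety), so 5 is optimal.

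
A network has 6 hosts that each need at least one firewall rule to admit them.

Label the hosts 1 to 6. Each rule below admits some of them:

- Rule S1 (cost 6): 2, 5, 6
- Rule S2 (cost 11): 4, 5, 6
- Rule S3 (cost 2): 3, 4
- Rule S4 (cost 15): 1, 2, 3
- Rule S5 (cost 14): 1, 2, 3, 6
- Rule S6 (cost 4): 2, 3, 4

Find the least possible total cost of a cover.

S1, S3, S5 together cover every host (S1 ∪ S3 ∪ S5 = {1, 2, 3, 4, 5, 6}); total cost 6 + 2 + 14 = 22.
No covering selection has total cost below 22.

22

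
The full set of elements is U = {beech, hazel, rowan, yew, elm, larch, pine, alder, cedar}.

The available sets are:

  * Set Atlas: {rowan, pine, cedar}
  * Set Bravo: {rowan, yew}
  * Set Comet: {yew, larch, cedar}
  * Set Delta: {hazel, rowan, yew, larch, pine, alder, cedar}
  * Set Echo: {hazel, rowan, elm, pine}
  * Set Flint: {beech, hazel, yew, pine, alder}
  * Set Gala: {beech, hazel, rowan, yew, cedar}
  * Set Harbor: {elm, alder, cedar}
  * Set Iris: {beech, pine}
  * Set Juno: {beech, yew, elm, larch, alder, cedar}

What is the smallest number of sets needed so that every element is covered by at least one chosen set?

Echo and Juno together: Echo ∪ Juno = {beech, hazel, rowan, yew, elm, larch, pine, alder, cedar} — every element is covered.
No single set has all 9 elements (the largest, Delta, has 7), so 2 is optimal.

2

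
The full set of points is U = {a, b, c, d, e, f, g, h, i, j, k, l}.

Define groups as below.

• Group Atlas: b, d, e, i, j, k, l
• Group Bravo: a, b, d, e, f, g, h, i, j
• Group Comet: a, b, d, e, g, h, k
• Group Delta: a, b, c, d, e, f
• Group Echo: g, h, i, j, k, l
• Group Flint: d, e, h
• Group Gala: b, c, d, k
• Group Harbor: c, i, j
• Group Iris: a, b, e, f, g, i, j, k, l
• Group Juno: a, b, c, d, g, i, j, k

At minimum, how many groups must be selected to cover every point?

Take {Delta, Echo}. Their union is {a, b, c, d, e, f, g, h, i, j, k, l}, which is all 12 points.
No single group has all 12 points (the largest, Bravo, has 9), so 2 is optimal.

2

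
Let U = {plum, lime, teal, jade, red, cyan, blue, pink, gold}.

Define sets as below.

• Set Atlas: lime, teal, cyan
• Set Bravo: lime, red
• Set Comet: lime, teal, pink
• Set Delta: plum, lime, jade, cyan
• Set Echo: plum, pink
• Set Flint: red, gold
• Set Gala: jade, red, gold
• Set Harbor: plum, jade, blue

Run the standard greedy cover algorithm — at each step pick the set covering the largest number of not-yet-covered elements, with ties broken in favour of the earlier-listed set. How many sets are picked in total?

4

Greedy: pick Delta (covers 4 new) → pick Comet (covers 2 new) → pick Flint (covers 2 new) → pick Harbor (covers 1 new). Total picks: 4.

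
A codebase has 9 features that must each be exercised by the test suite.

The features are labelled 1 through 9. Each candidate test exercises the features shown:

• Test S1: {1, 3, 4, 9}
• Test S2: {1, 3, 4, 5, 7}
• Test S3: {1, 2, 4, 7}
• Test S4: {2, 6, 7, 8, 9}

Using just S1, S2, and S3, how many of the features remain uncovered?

2

Union of S1, S2, S3 = {1, 2, 3, 4, 5, 7, 9}.
Not covered: 6, 8 — 2 features.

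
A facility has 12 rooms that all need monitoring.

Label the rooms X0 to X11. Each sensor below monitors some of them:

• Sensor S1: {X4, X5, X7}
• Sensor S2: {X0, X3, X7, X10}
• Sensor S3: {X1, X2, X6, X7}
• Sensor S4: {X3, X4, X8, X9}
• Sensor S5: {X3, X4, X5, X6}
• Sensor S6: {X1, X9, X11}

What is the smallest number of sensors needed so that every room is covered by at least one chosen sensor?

5

S1 and S2 and S3 and S4 and S6 together: S1 ∪ S2 ∪ S3 ∪ S4 ∪ S6 = {X0, X1, X2, X3, X4, X5, X6, X7, X8, X9, X10, X11} — every room is covered.
No 4 of the 6 sensors cover everything (all 15 combinations miss at least one room), so 5 is optimal.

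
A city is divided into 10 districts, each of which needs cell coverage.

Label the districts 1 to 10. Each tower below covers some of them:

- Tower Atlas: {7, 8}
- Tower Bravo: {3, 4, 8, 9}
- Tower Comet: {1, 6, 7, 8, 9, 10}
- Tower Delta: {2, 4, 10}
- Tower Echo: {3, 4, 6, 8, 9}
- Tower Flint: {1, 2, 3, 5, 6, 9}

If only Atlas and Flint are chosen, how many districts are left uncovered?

2

Union of Atlas, Flint = {1, 2, 3, 5, 6, 7, 8, 9}.
Not covered: 4, 10 — 2 districts.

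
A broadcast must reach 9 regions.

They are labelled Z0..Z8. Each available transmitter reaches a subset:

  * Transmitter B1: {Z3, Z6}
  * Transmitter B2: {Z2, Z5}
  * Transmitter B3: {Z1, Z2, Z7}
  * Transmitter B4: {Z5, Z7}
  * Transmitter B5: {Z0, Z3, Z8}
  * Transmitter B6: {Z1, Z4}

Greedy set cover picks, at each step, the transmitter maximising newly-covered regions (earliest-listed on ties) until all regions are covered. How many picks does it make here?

Greedy: pick B3 (covers 3 new) → pick B5 (covers 3 new) → pick B1 (covers 1 new) → pick B2 (covers 1 new) → pick B6 (covers 1 new). Total picks: 5.

5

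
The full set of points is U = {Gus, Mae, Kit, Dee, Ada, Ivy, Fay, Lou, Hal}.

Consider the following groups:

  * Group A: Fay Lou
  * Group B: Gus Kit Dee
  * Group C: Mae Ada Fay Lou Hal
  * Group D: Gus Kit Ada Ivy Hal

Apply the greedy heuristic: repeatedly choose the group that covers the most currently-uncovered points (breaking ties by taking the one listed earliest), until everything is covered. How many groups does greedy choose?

3

Greedy: pick C (covers 5 new) → pick B (covers 3 new) → pick D (covers 1 new). Total picks: 3.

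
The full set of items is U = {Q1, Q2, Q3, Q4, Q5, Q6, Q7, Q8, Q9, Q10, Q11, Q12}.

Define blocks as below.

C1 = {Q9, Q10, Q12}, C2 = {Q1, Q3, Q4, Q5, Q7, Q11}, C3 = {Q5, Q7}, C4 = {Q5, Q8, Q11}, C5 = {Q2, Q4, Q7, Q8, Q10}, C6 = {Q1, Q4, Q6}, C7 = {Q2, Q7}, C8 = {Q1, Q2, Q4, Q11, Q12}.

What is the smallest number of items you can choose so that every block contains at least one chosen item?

4

The 4 items {Q1, Q7, Q8, Q10} hit every block.
The blocks C1, C4, C6, C7 are pairwise disjoint, so any hitting set needs a separate item for each — at least 4. Hence 4 is optimal.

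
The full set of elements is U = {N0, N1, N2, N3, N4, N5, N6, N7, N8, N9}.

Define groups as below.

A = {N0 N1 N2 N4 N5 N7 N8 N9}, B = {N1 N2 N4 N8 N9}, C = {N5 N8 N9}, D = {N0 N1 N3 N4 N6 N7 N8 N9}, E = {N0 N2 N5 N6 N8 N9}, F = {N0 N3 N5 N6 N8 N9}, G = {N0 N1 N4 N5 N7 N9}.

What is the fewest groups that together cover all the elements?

A and F together: A ∪ F = {N0, N1, N2, N3, N4, N5, N6, N7, N8, N9} — every element is covered.
No single group has all 10 elements (the largest, A, has 8), so 2 is optimal.

2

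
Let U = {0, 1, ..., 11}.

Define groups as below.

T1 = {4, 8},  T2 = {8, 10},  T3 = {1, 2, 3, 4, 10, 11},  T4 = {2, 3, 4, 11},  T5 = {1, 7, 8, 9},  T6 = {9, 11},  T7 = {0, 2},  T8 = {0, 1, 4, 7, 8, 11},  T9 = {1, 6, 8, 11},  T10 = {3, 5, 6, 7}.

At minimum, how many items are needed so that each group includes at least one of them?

The 4 items {2, 7, 8, 11} hit every group.
The groups T1, T6, T7, T10 are pairwise disjoint, so any hitting set needs a separate item for each — at least 4. Hence 4 is optimal.

4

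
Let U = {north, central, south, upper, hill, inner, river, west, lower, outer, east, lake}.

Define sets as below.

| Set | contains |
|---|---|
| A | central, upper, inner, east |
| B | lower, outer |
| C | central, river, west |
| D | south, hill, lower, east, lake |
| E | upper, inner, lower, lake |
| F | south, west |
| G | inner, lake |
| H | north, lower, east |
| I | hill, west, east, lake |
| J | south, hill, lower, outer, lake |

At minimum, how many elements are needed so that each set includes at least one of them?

The 3 elements {inner, west, lower} hit every set.
The sets A, B, F are pairwise disjoint, so any hitting set needs a separate element for each — at least 3. Hence 3 is optimal.

3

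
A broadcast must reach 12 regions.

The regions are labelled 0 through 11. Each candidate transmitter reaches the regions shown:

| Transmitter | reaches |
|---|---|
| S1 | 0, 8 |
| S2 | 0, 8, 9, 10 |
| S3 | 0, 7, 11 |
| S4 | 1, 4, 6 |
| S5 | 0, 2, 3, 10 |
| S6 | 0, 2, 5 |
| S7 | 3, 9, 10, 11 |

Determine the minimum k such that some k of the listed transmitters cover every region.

Take {S2, S3, S4, S6, S7}. Their union is {0, 1, 2, 3, 4, 5, 6, 7, 8, 9, 10, 11}, which is all 12 regions.
No 4 of the 7 transmitters cover everything (all 35 combinations miss at least one region), so 5 is optimal.

5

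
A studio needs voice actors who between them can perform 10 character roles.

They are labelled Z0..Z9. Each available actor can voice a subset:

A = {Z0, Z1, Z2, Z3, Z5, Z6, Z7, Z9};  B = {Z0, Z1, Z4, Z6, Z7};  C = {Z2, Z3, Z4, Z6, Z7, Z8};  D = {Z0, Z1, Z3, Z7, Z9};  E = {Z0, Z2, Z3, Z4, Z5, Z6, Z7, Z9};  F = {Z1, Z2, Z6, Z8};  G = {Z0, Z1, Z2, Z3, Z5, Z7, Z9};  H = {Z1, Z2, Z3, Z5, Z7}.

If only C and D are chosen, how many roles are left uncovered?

1

Union of C, D = {Z0, Z1, Z2, Z3, Z4, Z6, Z7, Z8, Z9}.
Not covered: Z5 — 1 role.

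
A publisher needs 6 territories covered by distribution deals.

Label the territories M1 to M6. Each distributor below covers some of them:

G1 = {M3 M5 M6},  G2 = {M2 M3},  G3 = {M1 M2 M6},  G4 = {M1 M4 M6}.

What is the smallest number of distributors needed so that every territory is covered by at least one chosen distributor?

G1 and G2 and G4 together: G1 ∪ G2 ∪ G4 = {M1, M2, M3, M4, M5, M6} — every territory is covered.
Only G4 contains M4, so G4 is forced; the remaining 3 territories need at least 2 more distributors (each remaining distributor adds at most 2) — so at least 3 distributors are needed, and 3 is optimal.

3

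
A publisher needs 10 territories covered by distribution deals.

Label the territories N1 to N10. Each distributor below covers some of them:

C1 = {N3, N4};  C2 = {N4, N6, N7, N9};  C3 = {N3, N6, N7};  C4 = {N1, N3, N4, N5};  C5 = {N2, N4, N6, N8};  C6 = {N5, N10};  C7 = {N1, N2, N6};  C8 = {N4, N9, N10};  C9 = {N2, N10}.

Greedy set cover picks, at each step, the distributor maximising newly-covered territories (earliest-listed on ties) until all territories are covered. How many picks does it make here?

Greedy: pick C2 (covers 4 new) → pick C4 (covers 3 new) → pick C5 (covers 2 new) → pick C6 (covers 1 new). Total picks: 4.

4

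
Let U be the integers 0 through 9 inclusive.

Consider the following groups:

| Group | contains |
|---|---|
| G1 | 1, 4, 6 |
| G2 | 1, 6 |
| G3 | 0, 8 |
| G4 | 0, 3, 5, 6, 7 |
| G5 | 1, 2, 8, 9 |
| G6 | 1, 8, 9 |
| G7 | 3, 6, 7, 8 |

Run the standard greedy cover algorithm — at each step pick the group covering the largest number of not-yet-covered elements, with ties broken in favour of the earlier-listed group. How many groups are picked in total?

3

Greedy: pick G4 (covers 5 new) → pick G5 (covers 4 new) → pick G1 (covers 1 new). Total picks: 3.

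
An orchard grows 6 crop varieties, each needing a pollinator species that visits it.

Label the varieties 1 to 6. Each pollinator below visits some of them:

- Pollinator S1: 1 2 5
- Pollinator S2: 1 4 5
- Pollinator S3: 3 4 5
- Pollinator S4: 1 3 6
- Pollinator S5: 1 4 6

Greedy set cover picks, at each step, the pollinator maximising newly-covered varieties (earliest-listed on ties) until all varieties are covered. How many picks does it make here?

3

Greedy: pick S1 (covers 3 new) → pick S3 (covers 2 new) → pick S4 (covers 1 new). Total picks: 3.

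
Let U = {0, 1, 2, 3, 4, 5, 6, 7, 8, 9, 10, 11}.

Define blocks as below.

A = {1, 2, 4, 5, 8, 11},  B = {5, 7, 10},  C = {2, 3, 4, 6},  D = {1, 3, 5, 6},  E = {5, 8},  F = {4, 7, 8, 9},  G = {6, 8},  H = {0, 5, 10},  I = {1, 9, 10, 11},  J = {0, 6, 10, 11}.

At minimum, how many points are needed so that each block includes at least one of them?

Take T = {6, 8, 10}. Each listed block contains at least one of these, so T is a hitting set of size 3.
The blocks C, E, I are pairwise disjoint, so any hitting set needs a separate point for each — at least 3. Hence 3 is optimal.

3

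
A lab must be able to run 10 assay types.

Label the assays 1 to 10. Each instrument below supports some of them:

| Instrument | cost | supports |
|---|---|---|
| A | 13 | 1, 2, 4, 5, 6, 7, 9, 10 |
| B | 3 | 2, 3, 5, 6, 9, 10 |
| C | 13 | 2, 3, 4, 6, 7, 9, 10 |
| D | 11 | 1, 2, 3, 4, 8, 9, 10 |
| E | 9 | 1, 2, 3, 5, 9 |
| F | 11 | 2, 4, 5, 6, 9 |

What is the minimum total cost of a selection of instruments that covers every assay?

A, D together cover every assay (A ∪ D = {1, 2, 3, 4, 5, 6, 7, 8, 9, 10}); total cost 13 + 11 = 24.
The greedy pick B, D, A costs 27; no covering selection beats 24.

24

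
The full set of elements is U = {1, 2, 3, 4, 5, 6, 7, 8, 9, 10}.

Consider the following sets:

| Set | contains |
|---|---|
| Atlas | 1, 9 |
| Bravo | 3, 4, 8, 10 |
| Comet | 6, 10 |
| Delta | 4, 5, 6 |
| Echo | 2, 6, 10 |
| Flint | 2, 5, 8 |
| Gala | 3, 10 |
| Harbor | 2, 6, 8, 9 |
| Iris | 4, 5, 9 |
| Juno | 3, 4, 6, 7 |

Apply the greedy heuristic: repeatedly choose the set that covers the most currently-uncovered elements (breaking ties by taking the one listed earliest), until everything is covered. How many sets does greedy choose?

Greedy: pick Bravo (covers 4 new) → pick Harbor (covers 3 new) → pick Atlas (covers 1 new) → pick Delta (covers 1 new) → pick Juno (covers 1 new). Total picks: 5.
(The true minimum cover uses only 4 sets, so greedy is not optimal here.)

5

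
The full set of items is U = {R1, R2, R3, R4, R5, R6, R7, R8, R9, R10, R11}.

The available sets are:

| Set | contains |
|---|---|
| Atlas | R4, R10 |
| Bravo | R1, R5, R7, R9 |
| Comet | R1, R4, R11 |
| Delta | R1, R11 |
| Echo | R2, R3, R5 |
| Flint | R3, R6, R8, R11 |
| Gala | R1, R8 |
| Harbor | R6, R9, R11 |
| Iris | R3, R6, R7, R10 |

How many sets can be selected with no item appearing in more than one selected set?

4

Atlas, Echo, Gala, Harbor are pairwise disjoint (Atlas={R4,R10}; Echo={R2,R3,R5}; Gala={R1,R8}; Harbor={R6,R9,R11}).
Every remaining set overlaps one of these, and no 5 of the listed sets are pairwise disjoint, so 4 is the maximum.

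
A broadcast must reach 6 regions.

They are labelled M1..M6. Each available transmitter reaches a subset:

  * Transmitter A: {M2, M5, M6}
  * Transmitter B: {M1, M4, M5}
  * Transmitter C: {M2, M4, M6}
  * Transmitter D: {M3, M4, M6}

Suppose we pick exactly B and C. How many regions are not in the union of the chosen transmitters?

1

Union of B, C = {M1, M2, M4, M5, M6}.
Not covered: M3 — 1 region.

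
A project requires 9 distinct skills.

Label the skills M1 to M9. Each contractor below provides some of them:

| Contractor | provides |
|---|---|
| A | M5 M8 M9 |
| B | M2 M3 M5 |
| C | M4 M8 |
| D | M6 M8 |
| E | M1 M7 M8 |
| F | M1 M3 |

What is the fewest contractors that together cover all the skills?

A and B and C and D and E together: A ∪ B ∪ C ∪ D ∪ E = {M1, M2, M3, M4, M5, M6, M7, M8, M9} — every skill is covered.
No 4 of the 6 contractors cover everything (all 15 combinations miss at least one skill), so 5 is optimal.

5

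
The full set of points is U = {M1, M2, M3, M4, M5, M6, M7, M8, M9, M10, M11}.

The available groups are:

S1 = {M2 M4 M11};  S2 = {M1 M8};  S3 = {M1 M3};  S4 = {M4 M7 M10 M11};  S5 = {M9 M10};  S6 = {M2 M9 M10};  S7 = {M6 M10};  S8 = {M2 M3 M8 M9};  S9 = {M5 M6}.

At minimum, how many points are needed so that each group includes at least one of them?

4

The 4 points {M1, M2, M6, M10} hit every group.
The groups S1, S2, S5, S9 are pairwise disjoint, so any hitting set needs a separate point for each — at least 4. Hence 4 is optimal.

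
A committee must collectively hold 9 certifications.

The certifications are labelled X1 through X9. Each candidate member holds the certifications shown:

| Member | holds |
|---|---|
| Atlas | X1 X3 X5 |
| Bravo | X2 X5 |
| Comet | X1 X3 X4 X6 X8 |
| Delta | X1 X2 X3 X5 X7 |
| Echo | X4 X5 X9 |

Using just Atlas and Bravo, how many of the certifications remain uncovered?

Union of Atlas, Bravo = {X1, X2, X3, X5}.
Not covered: X4, X6, X7, X8, X9 — 5 certifications.

5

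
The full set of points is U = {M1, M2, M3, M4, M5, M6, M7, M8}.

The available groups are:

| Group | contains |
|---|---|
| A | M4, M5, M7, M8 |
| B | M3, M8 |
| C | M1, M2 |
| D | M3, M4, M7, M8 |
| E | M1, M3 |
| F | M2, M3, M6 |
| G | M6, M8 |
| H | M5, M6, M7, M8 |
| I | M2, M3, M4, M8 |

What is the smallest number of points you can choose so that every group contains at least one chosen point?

T = {M2, M3, M8} meets every group (each contains at least one member of T), and |T| = 3.
No choice of 2 points meets every group, so 3 is the minimum.

3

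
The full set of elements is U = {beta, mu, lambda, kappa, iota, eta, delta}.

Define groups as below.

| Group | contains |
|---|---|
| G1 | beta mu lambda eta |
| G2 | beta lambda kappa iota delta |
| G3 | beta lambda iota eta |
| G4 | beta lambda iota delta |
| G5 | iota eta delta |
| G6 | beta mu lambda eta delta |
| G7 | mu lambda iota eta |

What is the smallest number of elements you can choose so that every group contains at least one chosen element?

H = {beta, eta} meets every group (each contains at least one member of H), and |H| = 2.
No single element lies in every group, so at least 2 are needed and 2 is optimal.

2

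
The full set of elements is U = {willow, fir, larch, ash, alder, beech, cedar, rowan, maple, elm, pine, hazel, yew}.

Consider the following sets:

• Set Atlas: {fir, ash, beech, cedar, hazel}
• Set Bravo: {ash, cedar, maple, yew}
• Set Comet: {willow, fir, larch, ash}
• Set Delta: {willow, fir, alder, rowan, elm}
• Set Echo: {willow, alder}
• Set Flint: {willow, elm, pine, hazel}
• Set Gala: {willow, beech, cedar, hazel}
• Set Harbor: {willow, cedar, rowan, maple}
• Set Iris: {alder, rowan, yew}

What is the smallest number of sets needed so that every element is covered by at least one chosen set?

5

Bravo and Comet and Delta and Flint and Gala together: Bravo ∪ Comet ∪ Delta ∪ Flint ∪ Gala = {willow, fir, larch, ash, alder, beech, cedar, rowan, maple, elm, pine, hazel, yew} — every element is covered.
No 4 of the 9 sets cover everything (all 126 combinations miss at least one element), so 5 is optimal.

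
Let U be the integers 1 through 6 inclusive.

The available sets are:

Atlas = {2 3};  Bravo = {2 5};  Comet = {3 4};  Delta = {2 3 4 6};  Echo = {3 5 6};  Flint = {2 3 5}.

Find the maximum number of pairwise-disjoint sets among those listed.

2

Bravo, Comet are pairwise disjoint (Bravo={2,5}; Comet={3,4}).
Every remaining set overlaps one of these, and no 3 of the listed sets are pairwise disjoint, so 2 is the maximum.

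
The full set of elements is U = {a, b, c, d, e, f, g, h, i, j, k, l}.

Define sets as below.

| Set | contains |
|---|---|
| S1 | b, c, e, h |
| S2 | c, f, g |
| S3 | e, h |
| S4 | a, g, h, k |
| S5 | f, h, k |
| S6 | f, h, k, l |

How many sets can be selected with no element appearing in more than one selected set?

2

S2, S3 are pairwise disjoint (S2={c,f,g}; S3={e,h}).
Every remaining set overlaps one of these, and no 3 of the listed sets are pairwise disjoint, so 2 is the maximum.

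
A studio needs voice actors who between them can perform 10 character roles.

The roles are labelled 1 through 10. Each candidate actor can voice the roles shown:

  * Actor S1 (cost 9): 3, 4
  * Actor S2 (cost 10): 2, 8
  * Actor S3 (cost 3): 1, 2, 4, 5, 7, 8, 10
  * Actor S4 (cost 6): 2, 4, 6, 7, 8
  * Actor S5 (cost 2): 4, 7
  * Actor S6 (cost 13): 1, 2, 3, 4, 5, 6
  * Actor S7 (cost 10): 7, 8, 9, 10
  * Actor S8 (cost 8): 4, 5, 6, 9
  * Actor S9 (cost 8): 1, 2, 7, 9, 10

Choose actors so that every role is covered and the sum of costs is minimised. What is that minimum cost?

S1, S3, S8 together cover every role (S1 ∪ S3 ∪ S8 = {1, 2, 3, 4, 5, 6, 7, 8, 9, 10}); total cost 9 + 3 + 8 = 20.
No covering selection has total cost below 20.

20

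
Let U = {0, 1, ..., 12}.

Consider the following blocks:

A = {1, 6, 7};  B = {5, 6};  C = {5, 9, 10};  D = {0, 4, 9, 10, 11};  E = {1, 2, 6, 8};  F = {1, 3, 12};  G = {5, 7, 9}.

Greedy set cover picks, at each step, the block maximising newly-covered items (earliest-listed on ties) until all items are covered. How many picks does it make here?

Greedy: pick D (covers 5 new) → pick E (covers 4 new) → pick F (covers 2 new) → pick G (covers 2 new). Total picks: 4.

4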